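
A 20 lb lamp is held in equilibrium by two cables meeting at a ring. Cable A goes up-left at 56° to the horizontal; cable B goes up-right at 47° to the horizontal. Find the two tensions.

T_A = 14.00 lb, T_B = 11.48 lb

ΣF_x = 0: −T_A·cos56° + T_B·cos47° = 0 → T_B = 0.819933·T_A.
ΣF_y = 0: T_A·sin56° + T_B·sin47° = 20.
Substitute: T_A·(0.829038 + 0.819933·0.731354) = 20 → T_A = 13.9987 ≈ 14.00 lb.
Then T_B = 0.819933 × 13.9987 = 11.48 lb.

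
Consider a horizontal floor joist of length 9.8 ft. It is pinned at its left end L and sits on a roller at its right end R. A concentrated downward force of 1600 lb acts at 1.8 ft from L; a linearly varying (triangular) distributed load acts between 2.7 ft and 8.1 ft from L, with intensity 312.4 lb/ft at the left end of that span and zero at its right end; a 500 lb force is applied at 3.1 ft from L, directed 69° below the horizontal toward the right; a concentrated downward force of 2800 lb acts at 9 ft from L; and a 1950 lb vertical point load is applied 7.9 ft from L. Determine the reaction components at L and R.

L_x = -179.2 lb, L_y = 2688 lb, R_y = 4972 lb

Resultant of the triangular load: ½ × 312.4 × 5.4 = 843.48 lb, acting at 4.5 ft from L (one-third of the span from the peak).
Taking moments about L: R_y·9.8 − 1600·1.8 − (½·312.4·5.4)·4.5 − 500·sin69°·3.1 − 2800·9 − 1950·7.9 = 0 → R_y = 48727.7/9.8 = 4972.21 ≈ 4972 lb.
ΣF_y = 0: L_y + 4972.21 − 1600 − ½·312.4·5.4 − 500·sin69° − 2800 − 1950 = 0 → L_y = 2688 lb.
ΣF_x = 0: L_x + 500·cos69° = 0 → L_x = -179.2 lb.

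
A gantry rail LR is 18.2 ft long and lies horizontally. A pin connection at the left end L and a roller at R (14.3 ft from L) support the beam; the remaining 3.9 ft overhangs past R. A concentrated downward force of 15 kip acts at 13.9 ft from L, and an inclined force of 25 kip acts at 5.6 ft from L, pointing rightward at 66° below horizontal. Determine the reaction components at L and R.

Moments about L: R_y·14.3 − 15·13.9 − 25·sin66°·5.6 = 0 → R_y = 336.396/14.3 = 23.5242 ≈ 23.52 kip.
ΣF_y = 0: L_y + 23.5242 − 15 − 25·sin66° = 0 → L_y = 14.31 kip.
ΣF_x = 0: L_x + 25·cos66° = 0 → L_x = -10.17 kip.

L_x = -10.17 kip, L_y = 14.31 kip, R_y = 23.52 kip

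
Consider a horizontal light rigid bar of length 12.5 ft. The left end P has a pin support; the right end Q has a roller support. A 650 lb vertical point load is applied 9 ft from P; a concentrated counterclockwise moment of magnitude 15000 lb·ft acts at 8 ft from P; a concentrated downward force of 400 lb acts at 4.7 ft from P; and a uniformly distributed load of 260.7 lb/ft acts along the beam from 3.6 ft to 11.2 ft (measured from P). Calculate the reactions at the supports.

P_x = 0, P_y = 2440 lb, Q_y = 591.3 lb

Resultant of the distributed load: 260.7 × 7.6 = 1981.32 lb at 7.4 ft from P.
Taking moments about P: Q_y·12.5 − 650·9 + 15000 − 400·4.7 − (260.7·7.6)·7.4 = 0 → Q_y = 7391.768/12.5 = 591.341 ≈ 591.3 lb.
ΣF_y = 0: P_y + 591.341 − 650 − 400 − 260.7·7.6 = 0 → P_y = 2440 lb.
ΣF_x = 0: no horizontal applied forces, so P_x = 0.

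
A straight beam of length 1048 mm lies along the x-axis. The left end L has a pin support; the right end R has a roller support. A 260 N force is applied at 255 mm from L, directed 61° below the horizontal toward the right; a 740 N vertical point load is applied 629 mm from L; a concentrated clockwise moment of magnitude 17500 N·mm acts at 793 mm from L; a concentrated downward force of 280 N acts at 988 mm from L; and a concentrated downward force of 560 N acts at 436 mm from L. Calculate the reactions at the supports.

Moments about L: R_y·1048 − 260·sin61°·255 − 740·629 − 17500 − 280·988 − 560·436 = 0 → R_y = 1061750/1048 = 1013.12 ≈ 1013 N.
ΣF_y = 0: L_y + 1013.12 − 260·sin61° − 740 − 280 − 560 = 0 → L_y = 794.3 N.
ΣF_x = 0: L_x + 260·cos61° = 0 → L_x = -126.1 N.

L_x = -126.1 N, L_y = 794.3 N, R_y = 1013 N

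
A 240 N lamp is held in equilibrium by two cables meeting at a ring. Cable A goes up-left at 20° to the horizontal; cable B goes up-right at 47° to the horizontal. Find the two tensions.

ΣF_x = 0: −T_A·cos20° + T_B·cos47° = 0 → T_B = 1.37785·T_A.
ΣF_y = 0: T_A·sin20° + T_B·sin47° = 240.
Substitute: T_A·(0.34202 + 1.37785·0.731354) = 240 → T_A = 177.815 ≈ 177.8 N.
Then T_B = 1.37785 × 177.815 = 245.0 N.

T_A = 177.8 N, T_B = 245.0 N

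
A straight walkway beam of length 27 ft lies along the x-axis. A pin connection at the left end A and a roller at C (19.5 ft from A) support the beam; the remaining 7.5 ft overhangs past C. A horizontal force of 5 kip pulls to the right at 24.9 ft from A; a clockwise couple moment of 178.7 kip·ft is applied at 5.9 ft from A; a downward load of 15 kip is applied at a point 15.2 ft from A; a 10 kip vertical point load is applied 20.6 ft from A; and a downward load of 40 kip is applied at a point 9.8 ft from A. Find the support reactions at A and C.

A_x = -5.000 kip, A_y = 13.48 kip, C_y = 51.52 kip

ΣM about A: C_y·19.5 − 178.7 − 15·15.2 − 10·20.6 − 40·9.8 = 0 → C_y = 1004.7/19.5 = 51.5231 ≈ 51.52 kip.
ΣF_y = 0: A_y + 51.5231 − 15 − 10 − 40 = 0 → A_y = 13.48 kip.
ΣF_x = 0: A_x + 5 = 0 → A_x = -5.000 kip.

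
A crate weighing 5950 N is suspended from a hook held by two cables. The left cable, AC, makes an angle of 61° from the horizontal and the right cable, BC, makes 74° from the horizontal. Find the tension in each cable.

ΣF_x = 0: −T_AC·cos61° + T_BC·cos74° = 0 → T_BC = 1.75887·T_AC.
ΣF_y = 0: T_AC·sin61° + T_BC·sin74° = 5950.
Substitute: T_AC·(0.87462 + 1.75887·0.961262) = 5950 → T_AC = 2319.37 ≈ 2319 N.
Then T_BC = 1.75887 × 2319.37 = 4079 N.

T_AC = 2319 N, T_BC = 4079 N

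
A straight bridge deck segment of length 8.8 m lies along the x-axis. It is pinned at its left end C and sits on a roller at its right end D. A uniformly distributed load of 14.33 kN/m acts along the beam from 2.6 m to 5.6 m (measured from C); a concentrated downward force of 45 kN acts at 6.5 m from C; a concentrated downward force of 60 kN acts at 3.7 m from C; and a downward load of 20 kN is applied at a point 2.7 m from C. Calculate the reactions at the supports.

C_x = 0, C_y = 83.36 kN, D_y = 84.63 kN

Resultant of the distributed load: 14.33 × 3 = 42.99 kN at 4.1 m from C.
ΣM about C: D_y·8.8 − (14.33·3)·4.1 − 45·6.5 − 60·3.7 − 20·2.7 = 0 → D_y = 744.759/8.8 = 84.6317 ≈ 84.63 kN.
ΣF_y = 0: C_y + 84.6317 − 14.33·3 − 45 − 60 − 20 = 0 → C_y = 83.36 kN.
ΣF_x = 0: no horizontal applied forces, so C_x = 0.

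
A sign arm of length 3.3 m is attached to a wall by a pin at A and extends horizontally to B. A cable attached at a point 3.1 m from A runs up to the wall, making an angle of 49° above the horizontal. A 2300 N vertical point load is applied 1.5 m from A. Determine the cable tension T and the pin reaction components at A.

T = 1475 N, A_x = 967.4 N, A_y = 1187 N

ΣM about A: T·sin49°·3.1 − 2300·1.5 = 0 → T = 3450/(3.1·0.75471) = 1474.61 ≈ 1475 N.
ΣF_x = 0: A_x − T·cos49° = 0 → A_x = 1474.61 × 0.656059 = 967.4 N.
ΣF_y = 0: A_y + T·sin49° − 2300 = 0 → A_y = 2300 − 1474.61 × 0.75471 = 1187 N.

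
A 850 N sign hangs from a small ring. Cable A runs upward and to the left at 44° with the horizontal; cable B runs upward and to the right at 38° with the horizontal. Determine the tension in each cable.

ΣF_x = 0: −T_A·cos44° + T_B·cos38° = 0 → T_B = 0.912855·T_A.
ΣF_y = 0: T_A·sin44° + T_B·sin38° = 850.
Substitute: T_A·(0.694658 + 0.912855·0.615661) = 850 → T_A = 676.392 ≈ 676.4 N.
Then T_B = 0.912855 × 676.392 = 617.4 N.

T_A = 676.4 N, T_B = 617.4 N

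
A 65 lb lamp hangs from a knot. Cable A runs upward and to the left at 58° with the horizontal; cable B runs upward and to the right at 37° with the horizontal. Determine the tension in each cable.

ΣF_x = 0: −T_A·cos58° + T_B·cos37° = 0 → T_B = 0.663531·T_A.
ΣF_y = 0: T_A·sin58° + T_B·sin37° = 65.
Substitute: T_A·(0.848048 + 0.663531·0.601815) = 65 → T_A = 52.1096 ≈ 52.11 lb.
Then T_B = 0.663531 × 52.1096 = 34.58 lb.

T_A = 52.11 lb, T_B = 34.58 lb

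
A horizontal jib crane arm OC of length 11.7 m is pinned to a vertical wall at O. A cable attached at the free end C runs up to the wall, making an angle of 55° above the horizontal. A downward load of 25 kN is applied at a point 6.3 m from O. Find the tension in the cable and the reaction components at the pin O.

ΣM about O: T·sin55°·11.7 − 25·6.3 = 0 → T = 157.5/(11.7·0.819152) = 16.4335 ≈ 16.43 kN.
ΣF_x = 0: O_x − T·cos55° = 0 → O_x = 16.4335 × 0.573576 = 9.426 kN.
ΣF_y = 0: O_y + T·sin55° − 25 = 0 → O_y = 25 − 16.4335 × 0.819152 = 11.54 kN.

T = 16.43 kN, O_x = 9.426 kN, O_y = 11.54 kN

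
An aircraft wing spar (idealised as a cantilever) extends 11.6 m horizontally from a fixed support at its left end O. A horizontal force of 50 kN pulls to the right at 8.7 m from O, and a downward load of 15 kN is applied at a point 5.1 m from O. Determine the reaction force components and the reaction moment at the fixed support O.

O_x = -50.00 kN, O_y = 15.00 kN, M_O = 76.50 kN·m

ΣF_x = 0: O_x + 50 = 0 → O_x = -50.00 kN.
ΣF_y = 0: O_y − 15 = 0 → O_y = 15.00 kN.
ΣM about O: M_O − 15·5.1 = 0 → M_O = 76.50 kN·m.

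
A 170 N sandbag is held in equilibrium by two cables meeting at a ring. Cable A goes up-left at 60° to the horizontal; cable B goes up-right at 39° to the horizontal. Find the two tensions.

ΣF_x = 0: −T_A·cos60° + T_B·cos39° = 0 → T_B = 0.64338·T_A.
ΣF_y = 0: T_A·sin60° + T_B·sin39° = 170.
Substitute: T_A·(0.866025 + 0.64338·0.62932) = 170 → T_A = 133.762 ≈ 133.8 N.
Then T_B = 0.64338 × 133.762 = 86.06 N.

T_A = 133.8 N, T_B = 86.06 N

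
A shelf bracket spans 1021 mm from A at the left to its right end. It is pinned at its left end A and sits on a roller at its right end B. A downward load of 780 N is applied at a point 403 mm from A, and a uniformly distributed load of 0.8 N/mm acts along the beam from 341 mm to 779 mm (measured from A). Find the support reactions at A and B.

Resultant of the distributed load: 0.8 × 438 = 350.4 N at 560 mm from A.
Taking moments about A: B_y·1021 − 780·403 − (0.8·438)·560 = 0 → B_y = 510564/1021 = 500.063 ≈ 500.1 N.
ΣF_y = 0: A_y + 500.063 − 780 − 0.8·438 = 0 → A_y = 630.3 N.
ΣF_x = 0: no horizontal applied forces, so A_x = 0.

A_x = 0, A_y = 630.3 N, B_y = 500.1 N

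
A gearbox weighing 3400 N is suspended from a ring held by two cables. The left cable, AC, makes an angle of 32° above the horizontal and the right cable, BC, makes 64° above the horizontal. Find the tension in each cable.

ΣF_x = 0: −T_AC·cos32° + T_BC·cos64° = 0 → T_BC = 1.93454·T_AC.
ΣF_y = 0: T_AC·sin32° + T_BC·sin64° = 3400.
Substitute: T_AC·(0.529919 + 1.93454·0.898794) = 3400 → T_AC = 1498.67 ≈ 1499 N.
Then T_BC = 1.93454 × 1498.67 = 2899 N.

T_AC = 1499 N, T_BC = 2899 N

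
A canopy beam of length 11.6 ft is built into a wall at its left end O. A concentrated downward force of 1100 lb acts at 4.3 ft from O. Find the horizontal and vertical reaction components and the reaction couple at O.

O_x = 0, O_y = 1100 lb, M_O = 4730 lb·ft

ΣF_x = 0: O_x = 0.
ΣF_y = 0: O_y − 1100 = 0 → O_y = 1100 lb.
ΣM about O: M_O − 1100·4.3 = 0 → M_O = 4730 lb·ft.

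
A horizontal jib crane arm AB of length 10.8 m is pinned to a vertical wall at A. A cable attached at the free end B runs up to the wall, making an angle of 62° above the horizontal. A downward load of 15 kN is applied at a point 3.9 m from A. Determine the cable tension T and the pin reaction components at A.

ΣM about A: T·sin62°·10.8 − 15·3.9 = 0 → T = 58.5/(10.8·0.882948) = 6.13475 ≈ 6.135 kN.
ΣF_x = 0: A_x − T·cos62° = 0 → A_x = 6.13475 × 0.469472 = 2.880 kN.
ΣF_y = 0: A_y + T·sin62° − 15 = 0 → A_y = 15 − 6.13475 × 0.882948 = 9.583 kN.

T = 6.135 kN, A_x = 2.880 kN, A_y = 9.583 kN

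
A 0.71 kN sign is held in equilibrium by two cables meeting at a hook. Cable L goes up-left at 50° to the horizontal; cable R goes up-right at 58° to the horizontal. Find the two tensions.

ΣF_x = 0: −T_L·cos50° + T_R·cos58° = 0 → T_R = 1.21299·T_L.
ΣF_y = 0: T_L·sin50° + T_R·sin58° = 0.71.
Substitute: T_L·(0.766044 + 1.21299·0.848048) = 0.71 → T_L = 0.395605 ≈ 0.3956 kN.
Then T_R = 1.21299 × 0.395605 = 0.4799 kN.

T_L = 0.3956 kN, T_R = 0.4799 kN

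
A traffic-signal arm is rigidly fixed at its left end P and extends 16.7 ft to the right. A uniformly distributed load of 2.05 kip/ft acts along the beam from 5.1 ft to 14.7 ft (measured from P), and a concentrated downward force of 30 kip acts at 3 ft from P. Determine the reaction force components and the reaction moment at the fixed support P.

Resultant of the distributed load: 2.05 × 9.6 = 19.68 kip at 9.9 ft from P.
ΣF_x = 0: P_x = 0.
ΣF_y = 0: P_y − 2.05·9.6 − 30 = 0 → P_y = 49.68 kip.
ΣM about P: M_P − (2.05·9.6)·9.9 − 30·3 = 0 → M_P = 284.8 kip·ft.

P_x = 0, P_y = 49.68 kip, M_P = 284.8 kip·ft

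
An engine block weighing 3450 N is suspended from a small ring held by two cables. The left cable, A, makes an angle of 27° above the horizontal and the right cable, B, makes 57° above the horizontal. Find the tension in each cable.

T_A = 1889 N, T_B = 3091 N

ΣF_x = 0: −T_A·cos27° + T_B·cos57° = 0 → T_B = 1.63596·T_A.
ΣF_y = 0: T_A·sin27° + T_B·sin57° = 3450.
Substitute: T_A·(0.45399 + 1.63596·0.838671) = 3450 → T_A = 1889.35 ≈ 1889 N.
Then T_B = 1.63596 × 1889.35 = 3091 N.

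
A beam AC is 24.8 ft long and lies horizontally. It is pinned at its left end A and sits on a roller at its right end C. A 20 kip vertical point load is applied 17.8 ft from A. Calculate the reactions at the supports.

A_x = 0, A_y = 5.645 kip, C_y = 14.35 kip

ΣM about A: C_y·24.8 − 20·17.8 = 0 → C_y = 356/24.8 = 14.3548 ≈ 14.35 kip.
ΣF_y = 0: A_y + 14.3548 − 20 = 0 → A_y = 5.645 kip.
ΣF_x = 0: no horizontal applied forces, so A_x = 0.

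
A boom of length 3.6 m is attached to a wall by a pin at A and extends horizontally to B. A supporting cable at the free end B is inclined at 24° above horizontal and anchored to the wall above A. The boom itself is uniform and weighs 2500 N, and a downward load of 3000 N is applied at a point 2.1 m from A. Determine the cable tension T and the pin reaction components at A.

ΣM about A: T·sin24°·3.6 − 2500·1.8 − 3000·2.1 = 0 → T = 10800/(3.6·0.406737) = 7375.77 ≈ 7376 N.
ΣF_x = 0: A_x − T·cos24° = 0 → A_x = 7375.77 × 0.913545 = 6738 N.
ΣF_y = 0: A_y + T·sin24° − 2500 − 3000 = 0 → A_y = 5500 − 7375.77 × 0.406737 = 2500 N.

T = 7376 N, A_x = 6738 N, A_y = 2500 N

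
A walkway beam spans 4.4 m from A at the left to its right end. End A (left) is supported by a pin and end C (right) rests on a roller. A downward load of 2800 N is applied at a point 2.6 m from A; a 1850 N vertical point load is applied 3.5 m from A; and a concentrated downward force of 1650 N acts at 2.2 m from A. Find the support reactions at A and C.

A_x = 0, A_y = 2349 N, C_y = 3951 N

Moments about A: C_y·4.4 − 2800·2.6 − 1850·3.5 − 1650·2.2 = 0 → C_y = 17385/4.4 = 3951.14 ≈ 3951 N.
ΣF_y = 0: A_y + 3951.14 − 2800 − 1850 − 1650 = 0 → A_y = 2349 N.
ΣF_x = 0: no horizontal applied forces, so A_x = 0.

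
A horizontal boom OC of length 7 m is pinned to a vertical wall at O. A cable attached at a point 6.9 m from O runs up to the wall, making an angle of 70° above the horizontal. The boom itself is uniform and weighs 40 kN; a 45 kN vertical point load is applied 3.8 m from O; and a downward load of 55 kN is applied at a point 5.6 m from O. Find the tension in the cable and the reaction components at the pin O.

T = 95.47 kN, O_x = 32.65 kN, O_y = 50.29 kN

ΣM about O: T·sin70°·6.9 − 40·3.5 − 45·3.8 − 55·5.6 = 0 → T = 619/(6.9·0.939693) = 95.4675 ≈ 95.47 kN.
ΣF_x = 0: O_x − T·cos70° = 0 → O_x = 95.4675 × 0.34202 = 32.65 kN.
ΣF_y = 0: O_y + T·sin70° − 40 − 45 − 55 = 0 → O_y = 140 − 95.4675 × 0.939693 = 50.29 kN.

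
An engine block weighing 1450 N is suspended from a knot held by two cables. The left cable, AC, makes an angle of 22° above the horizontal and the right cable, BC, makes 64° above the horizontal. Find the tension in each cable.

T_AC = 637.2 N, T_BC = 1348 N

ΣF_x = 0: −T_AC·cos22° + T_BC·cos64° = 0 → T_BC = 2.11507·T_AC.
ΣF_y = 0: T_AC·sin22° + T_BC·sin64° = 1450.
Substitute: T_AC·(0.374607 + 2.11507·0.898794) = 1450 → T_AC = 637.189 ≈ 637.2 N.
Then T_BC = 2.11507 × 637.189 = 1348 N.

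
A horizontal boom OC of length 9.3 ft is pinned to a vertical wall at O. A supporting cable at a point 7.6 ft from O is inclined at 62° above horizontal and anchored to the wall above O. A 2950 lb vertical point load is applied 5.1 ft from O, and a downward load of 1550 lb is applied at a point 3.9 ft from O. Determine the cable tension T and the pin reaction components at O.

ΣM about O: T·sin62°·7.6 − 2950·5.1 − 1550·3.9 = 0 → T = 21090/(7.6·0.882948) = 3142.88 ≈ 3143 lb.
ΣF_x = 0: O_x − T·cos62° = 0 → O_x = 3142.88 × 0.469472 = 1475 lb.
ΣF_y = 0: O_y + T·sin62° − 2950 − 1550 = 0 → O_y = 4500 − 3142.88 × 0.882948 = 1725 lb.

T = 3143 lb, O_x = 1475 lb, O_y = 1725 lb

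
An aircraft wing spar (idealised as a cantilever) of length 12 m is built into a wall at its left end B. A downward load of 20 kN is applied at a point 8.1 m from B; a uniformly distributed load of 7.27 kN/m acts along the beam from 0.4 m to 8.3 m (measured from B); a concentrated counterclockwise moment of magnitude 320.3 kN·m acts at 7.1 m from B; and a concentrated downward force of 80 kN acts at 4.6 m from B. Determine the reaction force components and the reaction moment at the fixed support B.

B_x = 0, B_y = 157.4 kN, M_B = 459.5 kN·m

Resultant of the distributed load: 7.27 × 7.9 = 57.433 kN at 4.35 m from B.
ΣF_x = 0: B_x = 0.
ΣF_y = 0: B_y − 20 − 7.27·7.9 − 80 = 0 → B_y = 157.4 kN.
ΣM about B: M_B − 20·8.1 − (7.27·7.9)·4.35 + 320.3 − 80·4.6 = 0 → M_B = 459.5 kN·m.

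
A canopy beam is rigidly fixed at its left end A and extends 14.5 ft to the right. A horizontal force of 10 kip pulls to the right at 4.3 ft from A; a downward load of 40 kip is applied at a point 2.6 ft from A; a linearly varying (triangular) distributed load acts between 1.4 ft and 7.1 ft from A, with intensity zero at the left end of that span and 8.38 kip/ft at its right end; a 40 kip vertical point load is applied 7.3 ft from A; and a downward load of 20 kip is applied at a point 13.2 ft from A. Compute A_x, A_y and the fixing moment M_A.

A_x = -10.00 kip, A_y = 123.9 kip, M_A = 784.2 kip·ft

Resultant of the triangular load: ½ × 8.38 × 5.7 = 23.883 kip, acting at 5.2 ft from A (one-third of the span from the peak).
ΣF_x = 0: A_x + 10 = 0 → A_x = -10.00 kip.
ΣF_y = 0: A_y − 40 − ½·8.38·5.7 − 40 − 20 = 0 → A_y = 123.9 kip.
ΣM about A: M_A − 40·2.6 − (½·8.38·5.7)·5.2 − 40·7.3 − 20·13.2 = 0 → M_A = 784.2 kip·ft.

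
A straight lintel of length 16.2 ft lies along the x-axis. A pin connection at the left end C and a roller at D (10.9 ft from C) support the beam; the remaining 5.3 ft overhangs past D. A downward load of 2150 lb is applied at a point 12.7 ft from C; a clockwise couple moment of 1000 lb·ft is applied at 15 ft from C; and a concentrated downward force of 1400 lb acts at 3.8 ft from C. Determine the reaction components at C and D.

C_x = 0, C_y = 465.1 lb, D_y = 3085 lb

ΣM about C: D_y·10.9 − 2150·12.7 − 1000 − 1400·3.8 = 0 → D_y = 33625/10.9 = 3084.86 ≈ 3085 lb.
ΣF_y = 0: C_y + 3084.86 − 2150 − 1400 = 0 → C_y = 465.1 lb.
ΣF_x = 0: no horizontal applied forces, so C_x = 0.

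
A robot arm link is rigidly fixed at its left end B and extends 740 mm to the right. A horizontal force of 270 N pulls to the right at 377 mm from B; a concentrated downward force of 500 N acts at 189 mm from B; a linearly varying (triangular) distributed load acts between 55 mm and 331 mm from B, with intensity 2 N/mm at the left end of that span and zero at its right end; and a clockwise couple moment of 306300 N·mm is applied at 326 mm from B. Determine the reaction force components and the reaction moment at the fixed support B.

Resultant of the triangular load: ½ × 2 × 276 = 276 N, acting at 147 mm from B (one-third of the span from the peak).
ΣF_x = 0: B_x + 270 = 0 → B_x = -270.0 N.
ΣF_y = 0: B_y − 500 − ½·2·276 = 0 → B_y = 776.0 N.
ΣM about B: M_B − 500·189 − (½·2·276)·147 − 306300 = 0 → M_B = 441400 N·mm.

B_x = -270.0 N, B_y = 776.0 N, M_B = 441400 N·mm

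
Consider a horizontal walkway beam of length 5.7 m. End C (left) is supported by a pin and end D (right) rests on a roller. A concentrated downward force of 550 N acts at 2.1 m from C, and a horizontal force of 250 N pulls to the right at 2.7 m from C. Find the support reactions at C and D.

ΣM about C: D_y·5.7 − 550·2.1 = 0 → D_y = 1155/5.7 = 202.632 ≈ 202.6 N.
ΣF_y = 0: C_y + 202.632 − 550 = 0 → C_y = 347.4 N.
ΣF_x = 0: C_x + 250 = 0 → C_x = -250.0 N.

C_x = -250.0 N, C_y = 347.4 N, D_y = 202.6 N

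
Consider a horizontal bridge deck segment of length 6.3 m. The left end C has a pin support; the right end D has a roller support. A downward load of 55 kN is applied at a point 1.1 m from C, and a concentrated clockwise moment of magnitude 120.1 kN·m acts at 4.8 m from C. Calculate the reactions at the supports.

C_x = 0, C_y = 26.33 kN, D_y = 28.67 kN

Taking moments about C: D_y·6.3 − 55·1.1 − 120.1 = 0 → D_y = 180.6/6.3 = 28.6667 ≈ 28.67 kN.
ΣF_y = 0: C_y + 28.6667 − 55 = 0 → C_y = 26.33 kN.
ΣF_x = 0: no horizontal applied forces, so C_x = 0.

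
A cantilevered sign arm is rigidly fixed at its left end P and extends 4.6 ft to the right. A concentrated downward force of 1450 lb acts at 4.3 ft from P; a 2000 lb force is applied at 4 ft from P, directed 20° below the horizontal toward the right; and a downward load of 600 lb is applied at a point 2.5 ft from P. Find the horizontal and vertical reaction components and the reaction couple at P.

ΣF_x = 0: P_x + 2000·cos20° = 0 → P_x = -1879 lb.
ΣF_y = 0: P_y − 1450 − 2000·sin20° − 600 = 0 → P_y = 2734 lb.
ΣM about P: M_P − 1450·4.3 − 2000·sin20°·4 − 600·2.5 = 0 → M_P = 10470 lb·ft.

P_x = -1879 lb, P_y = 2734 lb, M_P = 10470 lb·ft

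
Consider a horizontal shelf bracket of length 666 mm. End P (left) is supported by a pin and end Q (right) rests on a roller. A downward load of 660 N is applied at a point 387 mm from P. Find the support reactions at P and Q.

Taking moments about P: Q_y·666 − 660·387 = 0 → Q_y = 255420/666 = 383.514 ≈ 383.5 N.
ΣF_y = 0: P_y + 383.514 − 660 = 0 → P_y = 276.5 N.
ΣF_x = 0: no horizontal applied forces, so P_x = 0.

P_x = 0, P_y = 276.5 N, Q_y = 383.5 N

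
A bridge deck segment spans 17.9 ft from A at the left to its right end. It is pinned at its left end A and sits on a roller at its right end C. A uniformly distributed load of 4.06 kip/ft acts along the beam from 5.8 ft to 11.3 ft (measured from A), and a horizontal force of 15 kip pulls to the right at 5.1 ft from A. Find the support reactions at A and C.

Resultant of the distributed load: 4.06 × 5.5 = 22.33 kip at 8.55 ft from A.
ΣM about A: C_y·17.9 − (4.06·5.5)·8.55 = 0 → C_y = 190.9215/17.9 = 10.666 ≈ 10.67 kip.
ΣF_y = 0: A_y + 10.666 − 4.06·5.5 = 0 → A_y = 11.66 kip.
ΣF_x = 0: A_x + 15 = 0 → A_x = -15.00 kip.

A_x = -15.00 kip, A_y = 11.66 kip, C_y = 10.67 kip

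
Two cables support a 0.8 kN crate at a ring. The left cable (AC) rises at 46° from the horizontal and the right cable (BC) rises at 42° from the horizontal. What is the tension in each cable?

T_AC = 0.5949 kN, T_BC = 0.5561 kN

ΣF_x = 0: −T_AC·cos46° + T_BC·cos42° = 0 → T_BC = 0.934755·T_AC.
ΣF_y = 0: T_AC·sin46° + T_BC·sin42° = 0.8.
Substitute: T_AC·(0.71934 + 0.934755·0.669131) = 0.8 → T_AC = 0.594878 ≈ 0.5949 kN.
Then T_BC = 0.934755 × 0.594878 = 0.5561 kN.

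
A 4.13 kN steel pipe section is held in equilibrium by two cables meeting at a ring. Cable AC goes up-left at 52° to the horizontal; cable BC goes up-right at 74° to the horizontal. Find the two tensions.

T_AC = 1.407 kN, T_BC = 3.143 kN

ΣF_x = 0: −T_AC·cos52° + T_BC·cos74° = 0 → T_BC = 2.23359·T_AC.
ΣF_y = 0: T_AC·sin52° + T_BC·sin74° = 4.13.
Substitute: T_AC·(0.788011 + 2.23359·0.961262) = 4.13 → T_AC = 1.40712 ≈ 1.407 kN.
Then T_BC = 2.23359 × 1.40712 = 3.143 kN.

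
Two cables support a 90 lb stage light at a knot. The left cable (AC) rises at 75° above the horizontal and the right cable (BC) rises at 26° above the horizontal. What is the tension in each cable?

T_AC = 82.41 lb, T_BC = 23.73 lb

ΣF_x = 0: −T_AC·cos75° + T_BC·cos26° = 0 → T_BC = 0.287963·T_AC.
ΣF_y = 0: T_AC·sin75° + T_BC·sin26° = 90.
Substitute: T_AC·(0.965926 + 0.287963·0.438371) = 90 → T_AC = 82.4055 ≈ 82.41 lb.
Then T_BC = 0.287963 × 82.4055 = 23.73 lb.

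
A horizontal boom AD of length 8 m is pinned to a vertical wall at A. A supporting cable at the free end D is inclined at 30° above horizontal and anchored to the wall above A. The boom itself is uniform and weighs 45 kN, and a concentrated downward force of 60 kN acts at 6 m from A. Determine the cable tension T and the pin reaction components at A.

T = 135.0 kN, A_x = 116.9 kN, A_y = 37.50 kN

ΣM about A: T·sin30°·8 − 45·4 − 60·6 = 0 → T = 540/(8·0.5) = 135.0 kN.
ΣF_x = 0: A_x − T·cos30° = 0 → A_x = 135 × 0.866025 = 116.9 kN.
ΣF_y = 0: A_y + T·sin30° − 45 − 60 = 0 → A_y = 105 − 135 × 0.5 = 37.50 kN.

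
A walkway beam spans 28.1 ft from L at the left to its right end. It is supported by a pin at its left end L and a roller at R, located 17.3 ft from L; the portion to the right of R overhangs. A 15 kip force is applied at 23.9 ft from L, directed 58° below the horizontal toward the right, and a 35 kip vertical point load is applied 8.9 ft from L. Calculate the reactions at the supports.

Taking moments about L: R_y·17.3 − 15·sin58°·23.9 − 35·8.9 = 0 → R_y = 615.525/17.3 = 35.5795 ≈ 35.58 kip.
ΣF_y = 0: L_y + 35.5795 − 15·sin58° − 35 = 0 → L_y = 12.14 kip.
ΣF_x = 0: L_x + 15·cos58° = 0 → L_x = -7.949 kip.

L_x = -7.949 kip, L_y = 12.14 kip, R_y = 35.58 kip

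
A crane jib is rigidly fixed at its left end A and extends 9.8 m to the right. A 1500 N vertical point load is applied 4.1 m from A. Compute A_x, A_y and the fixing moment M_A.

A_x = 0, A_y = 1500 N, M_A = 6150 N·m

ΣF_x = 0: A_x = 0.
ΣF_y = 0: A_y − 1500 = 0 → A_y = 1500 N.
ΣM about A: M_A − 1500·4.1 = 0 → M_A = 6150 N·m.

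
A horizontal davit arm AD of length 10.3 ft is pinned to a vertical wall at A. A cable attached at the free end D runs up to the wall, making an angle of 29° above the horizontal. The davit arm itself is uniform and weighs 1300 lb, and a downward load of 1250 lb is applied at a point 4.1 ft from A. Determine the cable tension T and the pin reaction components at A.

ΣM about A: T·sin29°·10.3 − 1300·5.15 − 1250·4.1 = 0 → T = 11820/(10.3·0.48481) = 2367.06 ≈ 2367 lb.
ΣF_x = 0: A_x − T·cos29° = 0 → A_x = 2367.06 × 0.87462 = 2070 lb.
ΣF_y = 0: A_y + T·sin29° − 1300 − 1250 = 0 → A_y = 2550 − 2367.06 × 0.48481 = 1402 lb.

T = 2367 lb, A_x = 2070 lb, A_y = 1402 lb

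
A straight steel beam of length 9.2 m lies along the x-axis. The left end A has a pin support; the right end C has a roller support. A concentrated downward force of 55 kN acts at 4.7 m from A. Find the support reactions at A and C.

A_x = 0, A_y = 26.90 kN, C_y = 28.10 kN

ΣM about A: C_y·9.2 − 55·4.7 = 0 → C_y = 258.5/9.2 = 28.0978 ≈ 28.10 kN.
ΣF_y = 0: A_y + 28.0978 − 55 = 0 → A_y = 26.90 kN.
ΣF_x = 0: no horizontal applied forces, so A_x = 0.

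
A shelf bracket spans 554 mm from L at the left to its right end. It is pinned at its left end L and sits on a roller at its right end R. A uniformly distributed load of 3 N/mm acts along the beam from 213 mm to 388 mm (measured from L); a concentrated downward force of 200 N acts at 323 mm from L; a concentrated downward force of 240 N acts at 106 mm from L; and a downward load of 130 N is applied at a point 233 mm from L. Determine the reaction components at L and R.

Resultant of the distributed load: 3 × 175 = 525 N at 300.5 mm from L.
ΣM about L: R_y·554 − (3·175)·300.5 − 200·323 − 240·106 − 130·233 = 0 → R_y = 278092.5/554 = 501.972 ≈ 502.0 N.
ΣF_y = 0: L_y + 501.972 − 3·175 − 200 − 240 − 130 = 0 → L_y = 593.0 N.
ΣF_x = 0: no horizontal applied forces, so L_x = 0.

L_x = 0, L_y = 593.0 N, R_y = 502.0 N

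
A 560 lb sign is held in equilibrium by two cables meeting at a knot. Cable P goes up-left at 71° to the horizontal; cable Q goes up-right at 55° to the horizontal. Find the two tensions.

ΣF_x = 0: −T_P·cos71° + T_Q·cos55° = 0 → T_Q = 0.567611·T_P.
ΣF_y = 0: T_P·sin71° + T_Q·sin55° = 560.
Substitute: T_P·(0.945519 + 0.567611·0.819152) = 560 → T_P = 397.028 ≈ 397.0 lb.
Then T_Q = 0.567611 × 397.028 = 225.4 lb.

T_P = 397.0 lb, T_Q = 225.4 lb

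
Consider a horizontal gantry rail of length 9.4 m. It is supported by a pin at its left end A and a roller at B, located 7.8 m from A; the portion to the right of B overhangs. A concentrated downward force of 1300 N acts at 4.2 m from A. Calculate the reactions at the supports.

ΣM about A: B_y·7.8 − 1300·4.2 = 0 → B_y = 5460/7.8 = 700.0 N.
ΣF_y = 0: A_y + 700 − 1300 = 0 → A_y = 600.0 N.
ΣF_x = 0: no horizontal applied forces, so A_x = 0.

A_x = 0, A_y = 600.0 N, B_y = 700.0 N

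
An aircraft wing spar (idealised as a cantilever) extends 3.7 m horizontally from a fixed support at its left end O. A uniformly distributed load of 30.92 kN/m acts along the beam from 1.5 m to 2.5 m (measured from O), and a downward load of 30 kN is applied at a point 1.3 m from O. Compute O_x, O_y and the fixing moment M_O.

Resultant of the distributed load: 30.92 × 1 = 30.92 kN at 2 m from O.
ΣF_x = 0: O_x = 0.
ΣF_y = 0: O_y − 30.92·1 − 30 = 0 → O_y = 60.92 kN.
ΣM about O: M_O − (30.92·1)·2 − 30·1.3 = 0 → M_O = 100.8 kN·m.

O_x = 0, O_y = 60.92 kN, M_O = 100.8 kN·m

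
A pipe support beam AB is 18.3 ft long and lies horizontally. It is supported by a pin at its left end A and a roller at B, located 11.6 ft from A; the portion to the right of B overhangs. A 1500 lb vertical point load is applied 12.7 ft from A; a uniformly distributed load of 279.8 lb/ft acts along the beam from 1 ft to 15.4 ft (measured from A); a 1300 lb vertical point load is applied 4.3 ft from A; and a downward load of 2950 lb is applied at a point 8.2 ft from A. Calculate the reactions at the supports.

Resultant of the distributed load: 279.8 × 14.4 = 4029.12 lb at 8.2 ft from A.
Moments about A: B_y·11.6 − 1500·12.7 − (279.8·14.4)·8.2 − 1300·4.3 − 2950·8.2 = 0 → B_y = 81868.784/11.6 = 7057.65 ≈ 7058 lb.
ΣF_y = 0: A_y + 7057.65 − 1500 − 279.8·14.4 − 1300 − 2950 = 0 → A_y = 2721 lb.
ΣF_x = 0: no horizontal applied forces, so A_x = 0.

A_x = 0, A_y = 2721 lb, B_y = 7058 lb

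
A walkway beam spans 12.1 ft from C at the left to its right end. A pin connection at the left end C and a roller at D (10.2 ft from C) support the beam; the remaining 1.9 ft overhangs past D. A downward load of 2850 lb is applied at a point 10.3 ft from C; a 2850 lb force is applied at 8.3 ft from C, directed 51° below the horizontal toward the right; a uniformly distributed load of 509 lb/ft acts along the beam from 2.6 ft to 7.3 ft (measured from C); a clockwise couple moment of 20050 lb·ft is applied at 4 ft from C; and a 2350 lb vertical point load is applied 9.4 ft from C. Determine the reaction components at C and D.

C_x = -1794 lb, C_y = -165.4 lb, D_y = 9973 lb

Resultant of the distributed load: 509 × 4.7 = 2392.3 lb at 4.95 ft from C.
ΣM about C: D_y·10.2 − 2850·10.3 − 2850·sin51°·8.3 − (509·4.7)·4.95 − 20050 − 2350·9.4 = 0 → D_y = 101720/10.2 = 9972.55 ≈ 9973 lb.
ΣF_y = 0: C_y + 9972.55 − 2850 − 2850·sin51° − 509·4.7 − 2350 = 0 → C_y = -165.4 lb.
ΣF_x = 0: C_x + 2850·cos51° = 0 → C_x = -1794 lb.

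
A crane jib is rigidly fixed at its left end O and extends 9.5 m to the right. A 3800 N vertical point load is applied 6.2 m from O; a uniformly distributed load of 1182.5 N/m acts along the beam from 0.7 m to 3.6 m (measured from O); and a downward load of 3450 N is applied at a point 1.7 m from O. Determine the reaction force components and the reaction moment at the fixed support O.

Resultant of the distributed load: 1182.5 × 2.9 = 3429.25 N at 2.15 m from O.
ΣF_x = 0: O_x = 0.
ΣF_y = 0: O_y − 3800 − 1182.5·2.9 − 3450 = 0 → O_y = 10680 N.
ΣM about O: M_O − 3800·6.2 − (1182.5·2.9)·2.15 − 3450·1.7 = 0 → M_O = 36800 N·m.

O_x = 0, O_y = 10680 N, M_O = 36800 N·m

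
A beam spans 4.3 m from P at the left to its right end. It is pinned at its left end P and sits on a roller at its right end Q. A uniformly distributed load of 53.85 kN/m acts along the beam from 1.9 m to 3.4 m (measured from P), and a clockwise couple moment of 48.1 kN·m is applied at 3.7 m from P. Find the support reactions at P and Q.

Resultant of the distributed load: 53.85 × 1.5 = 80.775 kN at 2.65 m from P.
Taking moments about P: Q_y·4.3 − (53.85·1.5)·2.65 − 48.1 = 0 → Q_y = 262.15375/4.3 = 60.966 ≈ 60.97 kN.
ΣF_y = 0: P_y + 60.966 − 53.85·1.5 = 0 → P_y = 19.81 kN.
ΣF_x = 0: no horizontal applied forces, so P_x = 0.

P_x = 0, P_y = 19.81 kN, Q_y = 60.97 kN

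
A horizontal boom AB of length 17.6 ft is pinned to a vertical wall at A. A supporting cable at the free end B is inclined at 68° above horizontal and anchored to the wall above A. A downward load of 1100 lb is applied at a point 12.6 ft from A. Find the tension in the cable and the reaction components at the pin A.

ΣM about A: T·sin68°·17.6 − 1100·12.6 = 0 → T = 13860/(17.6·0.927184) = 849.346 ≈ 849.3 lb.
ΣF_x = 0: A_x − T·cos68° = 0 → A_x = 849.346 × 0.374607 = 318.2 lb.
ΣF_y = 0: A_y + T·sin68° − 1100 = 0 → A_y = 1100 − 849.346 × 0.927184 = 312.5 lb.

T = 849.3 lb, A_x = 318.2 lb, A_y = 312.5 lb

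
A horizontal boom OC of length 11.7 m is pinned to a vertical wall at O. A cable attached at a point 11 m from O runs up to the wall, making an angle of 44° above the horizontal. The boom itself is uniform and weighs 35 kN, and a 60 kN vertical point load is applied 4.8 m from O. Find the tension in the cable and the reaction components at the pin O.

ΣM about O: T·sin44°·11 − 35·5.85 − 60·4.8 = 0 → T = 492.75/(11·0.694658) = 64.4856 ≈ 64.49 kN.
ΣF_x = 0: O_x − T·cos44° = 0 → O_x = 64.4856 × 0.71934 = 46.39 kN.
ΣF_y = 0: O_y + T·sin44° − 35 − 60 = 0 → O_y = 95 − 64.4856 × 0.694658 = 50.20 kN.

T = 64.49 kN, O_x = 46.39 kN, O_y = 50.20 kN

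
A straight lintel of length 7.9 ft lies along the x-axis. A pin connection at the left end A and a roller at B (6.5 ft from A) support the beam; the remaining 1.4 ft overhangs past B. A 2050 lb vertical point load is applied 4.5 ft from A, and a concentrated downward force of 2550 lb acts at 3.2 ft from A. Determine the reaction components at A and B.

Moments about A: B_y·6.5 − 2050·4.5 − 2550·3.2 = 0 → B_y = 17385/6.5 = 2674.62 ≈ 2675 lb.
ΣF_y = 0: A_y + 2674.62 − 2050 − 2550 = 0 → A_y = 1925 lb.
ΣF_x = 0: no horizontal applied forces, so A_x = 0.

A_x = 0, A_y = 1925 lb, B_y = 2675 lb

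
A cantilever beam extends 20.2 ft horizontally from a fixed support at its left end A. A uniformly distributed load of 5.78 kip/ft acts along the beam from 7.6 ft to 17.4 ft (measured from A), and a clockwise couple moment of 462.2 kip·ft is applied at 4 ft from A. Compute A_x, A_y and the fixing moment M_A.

A_x = 0, A_y = 56.64 kip, M_A = 1170 kip·ft

Resultant of the distributed load: 5.78 × 9.8 = 56.644 kip at 12.5 ft from A.
ΣF_x = 0: A_x = 0.
ΣF_y = 0: A_y − 5.78·9.8 = 0 → A_y = 56.64 kip.
ΣM about A: M_A − (5.78·9.8)·12.5 − 462.2 = 0 → M_A = 1170 kip·ft.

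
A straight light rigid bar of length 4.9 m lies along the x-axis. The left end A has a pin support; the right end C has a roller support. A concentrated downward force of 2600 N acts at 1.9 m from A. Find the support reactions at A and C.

A_x = 0, A_y = 1592 N, C_y = 1008 N

ΣM about A: C_y·4.9 − 2600·1.9 = 0 → C_y = 4940/4.9 = 1008.16 ≈ 1008 N.
ΣF_y = 0: A_y + 1008.16 − 2600 = 0 → A_y = 1592 N.
ΣF_x = 0: no horizontal applied forces, so A_x = 0.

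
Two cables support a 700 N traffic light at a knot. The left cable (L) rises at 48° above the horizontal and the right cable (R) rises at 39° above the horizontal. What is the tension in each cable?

T_L = 544.7 N, T_R = 469.0 N

ΣF_x = 0: −T_L·cos48° + T_R·cos39° = 0 → T_R = 0.86101·T_L.
ΣF_y = 0: T_L·sin48° + T_R·sin39° = 700.
Substitute: T_L·(0.743145 + 0.86101·0.62932) = 700 → T_L = 544.749 ≈ 544.7 N.
Then T_R = 0.86101 × 544.749 = 469.0 N.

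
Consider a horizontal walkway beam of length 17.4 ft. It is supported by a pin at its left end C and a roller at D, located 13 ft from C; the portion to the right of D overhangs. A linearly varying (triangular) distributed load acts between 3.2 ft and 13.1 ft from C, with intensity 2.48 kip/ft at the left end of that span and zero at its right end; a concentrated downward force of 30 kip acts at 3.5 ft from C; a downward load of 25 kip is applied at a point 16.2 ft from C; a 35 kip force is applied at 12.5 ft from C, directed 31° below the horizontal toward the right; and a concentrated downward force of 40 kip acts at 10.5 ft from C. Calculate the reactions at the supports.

Resultant of the triangular load: ½ × 2.48 × 9.9 = 12.276 kip, acting at 6.5 ft from C (one-third of the span from the peak).
Moments about C: D_y·13 − (½·2.48·9.9)·6.5 − 30·3.5 − 25·16.2 − 35·sin31°·12.5 − 40·10.5 = 0 → D_y = 1235.12/13 = 95.0092 ≈ 95.01 kip.
ΣF_y = 0: C_y + 95.0092 − ½·2.48·9.9 − 30 − 25 − 35·sin31° − 40 = 0 → C_y = 30.29 kip.
ΣF_x = 0: C_x + 35·cos31° = 0 → C_x = -30.00 kip.

C_x = -30.00 kip, C_y = 30.29 kip, D_y = 95.01 kip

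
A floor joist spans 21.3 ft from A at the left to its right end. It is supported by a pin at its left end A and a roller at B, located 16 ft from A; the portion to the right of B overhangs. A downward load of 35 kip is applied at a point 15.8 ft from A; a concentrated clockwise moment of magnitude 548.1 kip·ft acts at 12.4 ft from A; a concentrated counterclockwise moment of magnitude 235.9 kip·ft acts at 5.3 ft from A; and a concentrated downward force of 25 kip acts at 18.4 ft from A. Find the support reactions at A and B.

A_x = 0, A_y = -22.83 kip, B_y = 82.83 kip

Taking moments about A: B_y·16 − 35·15.8 − 548.1 + 235.9 − 25·18.4 = 0 → B_y = 1325.2/16 = 82.825 ≈ 82.83 kip.
ΣF_y = 0: A_y + 82.825 − 35 − 25 = 0 → A_y = -22.83 kip.
ΣF_x = 0: no horizontal applied forces, so A_x = 0.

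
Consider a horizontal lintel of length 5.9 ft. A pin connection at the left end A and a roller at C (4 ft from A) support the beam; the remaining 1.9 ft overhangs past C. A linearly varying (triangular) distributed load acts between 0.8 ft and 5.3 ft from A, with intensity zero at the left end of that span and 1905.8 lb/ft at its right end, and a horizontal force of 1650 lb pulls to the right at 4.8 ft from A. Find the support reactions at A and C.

A_x = -1650 lb, A_y = 214.4 lb, C_y = 4074 lb

Resultant of the triangular load: ½ × 1905.8 × 4.5 = 4288.05 lb, acting at 3.8 ft from A (one-third of the span from the peak).
ΣM about A: C_y·4 − (½·1905.8·4.5)·3.8 = 0 → C_y = 16294.59/4 = 4073.65 ≈ 4074 lb.
ΣF_y = 0: A_y + 4073.65 − ½·1905.8·4.5 = 0 → A_y = 214.4 lb.
ΣF_x = 0: A_x + 1650 = 0 → A_x = -1650 lb.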